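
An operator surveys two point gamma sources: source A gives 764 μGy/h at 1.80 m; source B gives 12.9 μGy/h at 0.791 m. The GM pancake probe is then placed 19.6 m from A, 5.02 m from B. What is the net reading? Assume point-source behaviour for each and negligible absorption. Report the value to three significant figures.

Each source contributes Iᵢ·(dᵢ/rᵢ)²; contributions add.
A: 764 × (1.80/19.6)² = 6.444 μGy/h
B: 12.9 × (0.791/5.02)² = 0.3203 μGy/h
Total = 6.444 + 0.3203 = 6.764 μGy/h.

6.76 μGy/h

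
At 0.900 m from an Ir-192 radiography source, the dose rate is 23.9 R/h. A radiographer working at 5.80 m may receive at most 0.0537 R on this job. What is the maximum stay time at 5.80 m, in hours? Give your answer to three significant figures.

0.0933 h

Since intensity falls as 1/r², rate at 5.80 m:
(0.900/5.80)² = 0.02408, so 23.9 × 0.02408 = 0.5755 R/h.
Stay time = 0.0537 R ÷ 0.5755 R/h = 0.09331 h.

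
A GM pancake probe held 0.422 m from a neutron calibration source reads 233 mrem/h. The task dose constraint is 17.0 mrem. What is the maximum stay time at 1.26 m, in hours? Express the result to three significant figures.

Using I₁d₁² = I₂d₂², rate at 1.26 m:
(0.422/1.26)² = 0.1122, so 233 × 0.1122 = 26.14 mrem/h.
Stay time = 17.0 mrem ÷ 26.14 mrem/h = 0.6503 h.

0.650 h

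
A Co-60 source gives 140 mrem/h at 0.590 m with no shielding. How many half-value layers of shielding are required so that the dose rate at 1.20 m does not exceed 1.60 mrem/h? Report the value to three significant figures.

4.40 half-value layers

At 1.20 m, distance alone gives 140 × (0.590/1.20)² = 140 × 0.2417 = 33.84 mrem/h.
Further attenuation needed: 33.84/1.60 = 21.15.
n = log₂(21.15) = 4.403 half-value layers.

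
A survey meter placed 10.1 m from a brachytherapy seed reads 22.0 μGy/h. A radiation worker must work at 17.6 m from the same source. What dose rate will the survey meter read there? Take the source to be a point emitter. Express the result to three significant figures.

7.25 μGy/h

Applying the 1/r² law, scaling from 10.1 m to 17.6 m:
(10.1/17.6)² = 0.3293, so 22.0 × 0.3293 = 7.245 μGy/h.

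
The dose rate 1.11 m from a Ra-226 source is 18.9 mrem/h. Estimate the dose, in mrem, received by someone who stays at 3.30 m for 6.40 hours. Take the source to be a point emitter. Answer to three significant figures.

13.7 mrem

Applying the 1/r² law, rate at 3.30 m:
(1.11/3.30)² = 0.1131, so 18.9 × 0.1131 = 2.138 mrem/h.
Dose = rate × time = 2.138 mrem/h × 6.400 h = 13.68 mrem.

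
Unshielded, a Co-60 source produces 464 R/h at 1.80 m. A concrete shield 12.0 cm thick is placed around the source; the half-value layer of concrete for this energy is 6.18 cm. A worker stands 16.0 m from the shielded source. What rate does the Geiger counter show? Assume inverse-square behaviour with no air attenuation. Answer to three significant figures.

Distance alone: 464 × (1.80/16.0)² = 464 × 0.01266 = 5.874 R/h.
Shield: 12.0/6.18 = 1.942 half-value layers → attenuation 2^(−1.942) = 0.2603.
Combined: 5.874 × 0.2603 = 1.529 R/h.

1.53 R/h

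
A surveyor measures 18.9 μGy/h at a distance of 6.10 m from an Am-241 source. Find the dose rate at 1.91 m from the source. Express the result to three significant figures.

Intensity scales as (d₁/d₂)², so the rate at 1.91 m is
18.9 × (6.10/1.91)² = 18.9 × 10.20 = 192.8 μGy/h.

193 μGy/h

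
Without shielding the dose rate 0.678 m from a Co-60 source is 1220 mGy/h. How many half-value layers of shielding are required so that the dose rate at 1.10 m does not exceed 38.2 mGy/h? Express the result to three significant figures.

3.60 half-value layers

At 1.10 m, distance alone gives (0.678/1.10)² = 0.3799, so 1220 × 0.3799 = 463.5 mGy/h.
Further attenuation needed: 463.5/38.2 = 12.13.
n = log₂(12.13) = 3.601 half-value layers.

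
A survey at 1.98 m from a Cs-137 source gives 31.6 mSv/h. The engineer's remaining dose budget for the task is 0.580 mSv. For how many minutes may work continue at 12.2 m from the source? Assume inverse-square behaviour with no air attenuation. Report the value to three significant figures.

41.8 min

By the inverse-square law, rate at 12.2 m:
31.6 × (1.98/12.2)² = 31.6 × 0.02634 = 0.8323 mSv/h.
Stay time = 0.580 mSv ÷ 0.8323 mSv/h = 0.6969 h = 41.81 min.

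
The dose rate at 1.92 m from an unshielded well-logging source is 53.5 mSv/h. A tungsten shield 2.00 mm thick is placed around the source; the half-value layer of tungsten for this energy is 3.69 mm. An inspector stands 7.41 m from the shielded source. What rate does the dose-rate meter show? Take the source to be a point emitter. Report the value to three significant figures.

Distance alone: 53.5 × (1.92/7.41)² = 53.5 × 0.06714 = 3.592 mSv/h.
Shield: 2.00/3.69 = 0.5420 half-value layers → attenuation 2^(−0.5420) = 0.6868.
Combined: 3.592 × 0.6868 = 2.467 mSv/h.

2.47 mSv/h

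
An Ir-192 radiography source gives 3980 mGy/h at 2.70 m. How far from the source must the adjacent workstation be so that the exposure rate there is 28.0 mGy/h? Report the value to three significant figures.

32.2 m

Since intensity falls as 1/r², d₂ = d₁·√(I₁/I₂).
I₁/I₂ = 3980/28.0 = 142.1, so d₂ = 2.70 × √142.1 = 32.19 m.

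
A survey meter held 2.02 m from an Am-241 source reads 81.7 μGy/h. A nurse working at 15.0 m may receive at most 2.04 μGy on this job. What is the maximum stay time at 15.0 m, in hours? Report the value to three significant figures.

1.38 h

Using I₁d₁² = I₂d₂², rate at 15.0 m:
(2.02/15.0)² = 0.01814, so 81.7 × 0.01814 = 1.482 μGy/h.
Stay time = 2.04 μGy ÷ 1.482 μGy/h = 1.377 h.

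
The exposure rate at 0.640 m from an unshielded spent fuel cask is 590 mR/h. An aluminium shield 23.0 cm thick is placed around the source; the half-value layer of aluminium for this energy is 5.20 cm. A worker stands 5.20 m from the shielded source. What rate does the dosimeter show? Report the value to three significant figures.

0.417 mR/h

Distance alone: (0.640/5.20)² = 0.01515, so 590 × 0.01515 = 8.938 mR/h.
Shield: 23.0/5.20 = 4.423 half-value layers → attenuation 2^(−4.423) = 0.04662.
Combined: 8.938 × 0.04662 = 0.4167 mR/h.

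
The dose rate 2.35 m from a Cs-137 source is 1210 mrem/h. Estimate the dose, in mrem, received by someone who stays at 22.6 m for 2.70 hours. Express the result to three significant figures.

By the inverse-square law, rate at 22.6 m:
(2.35/22.6)² = 0.01081, so 1210 × 0.01081 = 13.08 mrem/h.
Dose = rate × time = 13.08 mrem/h × 2.700 h = 35.32 mrem.

35.3 mrem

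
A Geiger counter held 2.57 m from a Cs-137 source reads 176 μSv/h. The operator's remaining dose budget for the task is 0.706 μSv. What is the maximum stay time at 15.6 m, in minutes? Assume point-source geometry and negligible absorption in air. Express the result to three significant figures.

8.87 min

Applying the 1/r² law, rate at 15.6 m:
(2.57/15.6)² = 0.02714, so 176 × 0.02714 = 4.777 μSv/h.
Stay time = 0.706 μSv ÷ 4.777 μSv/h = 0.1478 h = 8.868 min.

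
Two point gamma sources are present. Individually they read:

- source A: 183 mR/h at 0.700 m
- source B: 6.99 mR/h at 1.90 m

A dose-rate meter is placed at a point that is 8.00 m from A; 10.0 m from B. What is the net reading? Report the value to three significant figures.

Each source contributes Iᵢ·(dᵢ/rᵢ)²; contributions add.
A: 183 × (0.700/8.00)² = 1.401 mR/h
B: 6.99 × (1.90/10.0)² = 0.2523 mR/h
Total = 1.401 + 0.2523 = 1.653 mR/h.

1.65 mR/h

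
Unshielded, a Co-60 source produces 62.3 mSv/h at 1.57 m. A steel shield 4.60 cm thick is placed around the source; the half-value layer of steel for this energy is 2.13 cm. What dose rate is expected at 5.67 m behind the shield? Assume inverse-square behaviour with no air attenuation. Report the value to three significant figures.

Distance alone: (1.57/5.67)² = 0.07667, so 62.3 × 0.07667 = 4.777 mSv/h.
Shield: 4.60/2.13 = 2.160 half-value layers → attenuation 2^(−2.160) = 0.2238.
Combined: 4.777 × 0.2238 = 1.069 mSv/h.

1.07 mSv/h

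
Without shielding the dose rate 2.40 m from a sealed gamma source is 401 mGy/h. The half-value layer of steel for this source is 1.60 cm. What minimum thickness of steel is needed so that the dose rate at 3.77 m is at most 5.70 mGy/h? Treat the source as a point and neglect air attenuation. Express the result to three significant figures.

At 3.77 m, distance alone gives 401 × (2.40/3.77)² = 401 × 0.4053 = 162.5 mGy/h.
Further attenuation needed: 162.5/5.70 = 28.51.
n = log₂(28.51) = 4.833 half-value layers.
Thickness = 4.833 × 1.60 cm = 7.733 cm.

7.73 cm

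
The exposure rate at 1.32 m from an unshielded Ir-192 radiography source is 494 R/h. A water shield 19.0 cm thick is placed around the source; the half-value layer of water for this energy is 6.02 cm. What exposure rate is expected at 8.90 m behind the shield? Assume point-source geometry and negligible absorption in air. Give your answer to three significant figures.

Distance alone: (1.32/8.90)² = 0.02200, so 494 × 0.02200 = 10.87 R/h.
Shield: 19.0/6.02 = 3.156 half-value layers → attenuation 2^(−3.156) = 0.1122.
Combined: 10.87 × 0.1122 = 1.220 R/h.

1.22 R/h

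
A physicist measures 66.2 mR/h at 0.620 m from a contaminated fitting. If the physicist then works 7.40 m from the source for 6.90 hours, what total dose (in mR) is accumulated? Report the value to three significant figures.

Applying the 1/r² law, rate at 7.40 m:
(0.620/7.40)² = 0.007020, so 66.2 × 0.007020 = 0.4647 mR/h.
Dose = rate × time = 0.4647 mR/h × 6.900 h = 3.206 mR.

3.21 mR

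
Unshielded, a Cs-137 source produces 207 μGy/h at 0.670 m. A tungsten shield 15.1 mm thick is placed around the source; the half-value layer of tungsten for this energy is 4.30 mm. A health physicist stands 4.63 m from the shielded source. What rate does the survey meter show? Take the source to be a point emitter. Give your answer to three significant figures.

0.380 μGy/h

Distance alone: (0.670/4.63)² = 0.02094, so 207 × 0.02094 = 4.335 μGy/h.
Shield: 15.1/4.30 = 3.512 half-value layers → attenuation 2^(−3.512) = 0.08766.
Combined: 4.335 × 0.08766 = 0.3800 μGy/h.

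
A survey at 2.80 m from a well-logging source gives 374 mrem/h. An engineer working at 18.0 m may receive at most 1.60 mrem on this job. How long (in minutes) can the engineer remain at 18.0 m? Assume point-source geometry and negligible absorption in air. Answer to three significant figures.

10.6 min

Using I₁d₁² = I₂d₂², rate at 18.0 m:
(2.80/18.0)² = 0.02420, so 374 × 0.02420 = 9.051 mrem/h.
Stay time = 1.60 mrem ÷ 9.051 mrem/h = 0.1768 h = 10.61 min.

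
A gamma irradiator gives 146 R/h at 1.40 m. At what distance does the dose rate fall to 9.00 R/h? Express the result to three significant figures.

Applying the 1/r² law, d₂ = d₁·√(I₁/I₂).
I₁/I₂ = 146/9.00 = 16.22, so d₂ = 1.40 × √16.22 = 5.638 m.

5.64 m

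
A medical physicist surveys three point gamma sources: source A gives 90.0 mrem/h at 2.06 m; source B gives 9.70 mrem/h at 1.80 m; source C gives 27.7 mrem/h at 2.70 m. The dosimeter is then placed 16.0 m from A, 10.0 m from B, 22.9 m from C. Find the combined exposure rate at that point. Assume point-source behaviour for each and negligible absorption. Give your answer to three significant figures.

By superposition, sum each source's inverse-square contribution:
A: 90.0 × (2.06/16.0)² = 1.492 mrem/h
B: 9.70 × (1.80/10.0)² = 0.3143 mrem/h
C: 27.7 × (2.70/22.9)² = 0.3851 mrem/h
Total = 1.492 + 0.3143 + 0.3851 = 2.191 mrem/h.

2.19 mrem/h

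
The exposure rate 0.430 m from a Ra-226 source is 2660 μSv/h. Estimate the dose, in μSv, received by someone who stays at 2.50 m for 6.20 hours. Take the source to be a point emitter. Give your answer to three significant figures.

Applying the 1/r² law, rate at 2.50 m:
2660 × (0.430/2.50)² = 2660 × 0.02958 = 78.68 μSv/h.
Dose = rate × time = 78.68 μSv/h × 6.200 h = 487.8 μSv.

488 μSv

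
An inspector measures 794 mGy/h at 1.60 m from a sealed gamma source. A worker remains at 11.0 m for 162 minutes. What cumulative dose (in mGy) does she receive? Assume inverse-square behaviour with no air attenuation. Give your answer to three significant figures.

45.4 mGy

Since intensity falls as 1/r², rate at 11.0 m:
794 × (1.60/11.0)² = 794 × 0.02116 = 16.80 mGy/h.
Dose = rate × time = 16.80 mGy/h × 2.700 h = 45.36 mGy.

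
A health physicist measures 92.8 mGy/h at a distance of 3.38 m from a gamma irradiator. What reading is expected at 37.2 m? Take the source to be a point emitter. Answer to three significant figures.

0.766 mGy/h

Applying the 1/r² law, the rate at 37.2 m is
(3.38/37.2)² = 0.008256, so 92.8 × 0.008256 = 0.7662 mGy/h.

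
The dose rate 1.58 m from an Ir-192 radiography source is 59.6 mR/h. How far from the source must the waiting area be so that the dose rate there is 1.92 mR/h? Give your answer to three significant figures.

8.80 m

Intensity scales as (d₁/d₂)², so d₂ = d₁·√(I₁/I₂).
I₁/I₂ = 59.6/1.92 = 31.04, so d₂ = 1.58 × √31.04 = 8.803 m.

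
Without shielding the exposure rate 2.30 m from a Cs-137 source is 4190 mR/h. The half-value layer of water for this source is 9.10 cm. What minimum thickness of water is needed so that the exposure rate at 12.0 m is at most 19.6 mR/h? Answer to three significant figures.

27.1 cm

At 12.0 m, distance alone gives (2.30/12.0)² = 0.03674, so 4190 × 0.03674 = 153.9 mR/h.
Further attenuation needed: 153.9/19.6 = 7.852.
n = log₂(7.852) = 2.973 half-value layers.
Thickness = 2.973 × 9.10 cm = 27.05 cm.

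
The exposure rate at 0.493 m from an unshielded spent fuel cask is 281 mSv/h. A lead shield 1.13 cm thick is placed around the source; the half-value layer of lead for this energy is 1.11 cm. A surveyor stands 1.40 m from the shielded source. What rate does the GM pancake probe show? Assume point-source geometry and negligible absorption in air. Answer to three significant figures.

Distance alone: 281 × (0.493/1.40)² = 281 × 0.1240 = 34.84 mSv/h.
Shield: 1.13/1.11 = 1.018 half-value layers → attenuation 2^(−1.018) = 0.4938.
Combined: 34.84 × 0.4938 = 17.20 mSv/h.

17.2 mSv/h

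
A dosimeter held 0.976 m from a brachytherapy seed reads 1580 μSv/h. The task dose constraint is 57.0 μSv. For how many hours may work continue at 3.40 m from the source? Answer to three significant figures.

0.438 h

By the inverse-square law, rate at 3.40 m:
1580 × (0.976/3.40)² = 1580 × 0.08240 = 130.2 μSv/h.
Stay time = 57.0 μSv ÷ 130.2 μSv/h = 0.4378 h.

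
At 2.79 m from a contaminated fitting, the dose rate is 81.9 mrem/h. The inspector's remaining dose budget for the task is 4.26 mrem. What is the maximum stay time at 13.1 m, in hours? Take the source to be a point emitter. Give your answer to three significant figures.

By the inverse-square law, rate at 13.1 m:
(2.79/13.1)² = 0.04536, so 81.9 × 0.04536 = 3.715 mrem/h.
Stay time = 4.26 mrem ÷ 3.715 mrem/h = 1.147 h.

1.15 h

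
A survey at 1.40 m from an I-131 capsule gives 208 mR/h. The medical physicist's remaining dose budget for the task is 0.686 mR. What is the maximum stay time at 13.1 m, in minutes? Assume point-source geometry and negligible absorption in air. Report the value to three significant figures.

Applying the 1/r² law, rate at 13.1 m:
(1.40/13.1)² = 0.01142, so 208 × 0.01142 = 2.375 mR/h.
Stay time = 0.686 mR ÷ 2.375 mR/h = 0.2888 h = 17.33 min.

17.3 min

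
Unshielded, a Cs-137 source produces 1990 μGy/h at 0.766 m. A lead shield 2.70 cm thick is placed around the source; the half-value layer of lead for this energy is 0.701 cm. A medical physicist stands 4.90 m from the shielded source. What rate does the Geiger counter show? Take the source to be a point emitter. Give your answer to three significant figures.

3.37 μGy/h

Distance alone: (0.766/4.90)² = 0.02444, so 1990 × 0.02444 = 48.64 μGy/h.
Shield: 2.70/0.701 = 3.852 half-value layers → attenuation 2^(−3.852) = 0.06925.
Combined: 48.64 × 0.06925 = 3.368 μGy/h.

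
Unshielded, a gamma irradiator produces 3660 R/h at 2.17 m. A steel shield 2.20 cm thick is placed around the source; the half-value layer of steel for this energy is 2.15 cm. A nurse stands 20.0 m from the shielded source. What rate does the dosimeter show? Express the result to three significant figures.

Distance alone: 3660 × (2.17/20.0)² = 3660 × 0.01177 = 43.08 R/h.
Shield: 2.20/2.15 = 1.023 half-value layers → attenuation 2^(−1.023) = 0.4921.
Combined: 43.08 × 0.4921 = 21.20 R/h.

21.2 R/h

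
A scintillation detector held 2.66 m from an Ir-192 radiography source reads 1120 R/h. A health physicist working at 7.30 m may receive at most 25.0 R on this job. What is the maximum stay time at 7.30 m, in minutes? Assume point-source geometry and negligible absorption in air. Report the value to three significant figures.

10.1 min

By the inverse-square law, rate at 7.30 m:
(2.66/7.30)² = 0.1328, so 1120 × 0.1328 = 148.7 R/h.
Stay time = 25.0 R ÷ 148.7 R/h = 0.1681 h = 10.09 min.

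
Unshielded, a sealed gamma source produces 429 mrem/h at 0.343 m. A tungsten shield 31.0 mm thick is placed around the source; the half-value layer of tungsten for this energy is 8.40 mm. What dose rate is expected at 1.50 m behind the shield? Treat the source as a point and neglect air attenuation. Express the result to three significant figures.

Distance alone: 429 × (0.343/1.50)² = 429 × 0.05229 = 22.43 mrem/h.
Shield: 31.0/8.40 = 3.690 half-value layers → attenuation 2^(−3.690) = 0.07748.
Combined: 22.43 × 0.07748 = 1.738 mrem/h.

1.74 mrem/h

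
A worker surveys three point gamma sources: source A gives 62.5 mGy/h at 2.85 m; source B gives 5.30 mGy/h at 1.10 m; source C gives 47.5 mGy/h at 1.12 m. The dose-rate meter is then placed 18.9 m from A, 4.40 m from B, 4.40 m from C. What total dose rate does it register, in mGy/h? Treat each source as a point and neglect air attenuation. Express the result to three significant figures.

Each source contributes Iᵢ·(dᵢ/rᵢ)²; contributions add.
A: 62.5 × (2.85/18.9)² = 1.421 mGy/h
B: 5.30 × (1.10/4.40)² = 0.3312 mGy/h
C: 47.5 × (1.12/4.40)² = 3.078 mGy/h
Total = 1.421 + 0.3312 + 3.078 = 4.830 mGy/h.

4.83 mGy/h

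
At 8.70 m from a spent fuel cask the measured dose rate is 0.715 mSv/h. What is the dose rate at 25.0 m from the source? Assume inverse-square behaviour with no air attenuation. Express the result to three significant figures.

0.0866 mSv/h

Using I₁d₁² = I₂d₂², scaling from 8.70 m to 25.0 m:
0.715 × (8.70/25.0)² = 0.715 × 0.1211 = 0.08659 mSv/h.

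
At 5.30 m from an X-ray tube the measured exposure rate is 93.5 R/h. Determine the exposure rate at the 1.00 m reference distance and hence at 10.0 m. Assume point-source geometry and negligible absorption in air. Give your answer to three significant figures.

2630 R/h; 26.3 R/h

Intensity scales as (d₁/d₂)², so
At 1.00 m: (5.30/1.00)² = 28.09, so 93.5 × 28.09 = 2626 R/h
At 10.0 m: (1.00/10.0)² = 0.01000, so 2626 × 0.01000 = 26.26 R/h.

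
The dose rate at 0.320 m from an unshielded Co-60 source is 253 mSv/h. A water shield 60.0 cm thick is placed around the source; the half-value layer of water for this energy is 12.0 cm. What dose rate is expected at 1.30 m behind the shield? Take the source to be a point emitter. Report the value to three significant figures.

Distance alone: (0.320/1.30)² = 0.06059, so 253 × 0.06059 = 15.33 mSv/h.
Shield: 60.0/12.0 = 5.000 half-value layers → attenuation 2^(−5.000) = 0.03125.
Combined: 15.33 × 0.03125 = 0.4791 mSv/h.

0.479 mSv/h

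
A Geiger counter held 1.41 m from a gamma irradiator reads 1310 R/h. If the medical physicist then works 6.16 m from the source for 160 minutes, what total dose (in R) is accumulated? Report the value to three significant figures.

Since intensity falls as 1/r², rate at 6.16 m:
(1.41/6.16)² = 0.05239, so 1310 × 0.05239 = 68.63 R/h.
Dose = rate × time = 68.63 R/h × 2.667 h = 183.0 R.

183 R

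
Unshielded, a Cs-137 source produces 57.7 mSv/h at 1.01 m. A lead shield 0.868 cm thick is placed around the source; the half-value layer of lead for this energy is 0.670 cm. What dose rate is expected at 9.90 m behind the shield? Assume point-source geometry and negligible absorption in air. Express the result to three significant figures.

0.245 mSv/h

Distance alone: (1.01/9.90)² = 0.01041, so 57.7 × 0.01041 = 0.6007 mSv/h.
Shield: 0.868/0.670 = 1.296 half-value layers → attenuation 2^(−1.296) = 0.4073.
Combined: 0.6007 × 0.4073 = 0.2447 mSv/h.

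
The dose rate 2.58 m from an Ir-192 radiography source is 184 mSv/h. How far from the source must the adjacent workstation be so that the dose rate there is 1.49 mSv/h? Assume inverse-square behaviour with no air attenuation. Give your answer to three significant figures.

28.7 m

Since intensity falls as 1/r², d₂ = d₁·√(I₁/I₂).
I₁/I₂ = 184/1.49 = 123.5, so d₂ = 2.58 × √123.5 = 28.67 m.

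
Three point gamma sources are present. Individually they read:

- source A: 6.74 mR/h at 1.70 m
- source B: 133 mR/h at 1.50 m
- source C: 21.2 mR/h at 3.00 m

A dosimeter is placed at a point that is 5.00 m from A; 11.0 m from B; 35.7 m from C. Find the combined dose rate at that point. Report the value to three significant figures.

3.40 mR/h

By superposition, sum each source's inverse-square contribution:
A: 6.74 × (1.70/5.00)² = 0.7791 mR/h
B: 133 × (1.50/11.0)² = 2.473 mR/h
C: 21.2 × (3.00/35.7)² = 0.1497 mR/h
Total = 0.7791 + 2.473 + 0.1497 = 3.402 mR/h.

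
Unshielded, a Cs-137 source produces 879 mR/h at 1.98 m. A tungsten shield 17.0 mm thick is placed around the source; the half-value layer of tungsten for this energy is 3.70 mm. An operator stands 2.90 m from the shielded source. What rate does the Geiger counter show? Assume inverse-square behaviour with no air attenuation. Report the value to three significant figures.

Distance alone: 879 × (1.98/2.90)² = 879 × 0.4662 = 409.8 mR/h.
Shield: 17.0/3.70 = 4.595 half-value layers → attenuation 2^(−4.595) = 0.04138.
Combined: 409.8 × 0.04138 = 16.96 mR/h.

17.0 mR/h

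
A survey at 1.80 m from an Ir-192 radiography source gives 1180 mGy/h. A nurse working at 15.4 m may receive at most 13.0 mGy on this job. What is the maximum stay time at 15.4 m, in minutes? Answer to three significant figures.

Since intensity falls as 1/r², rate at 15.4 m:
(1.80/15.4)² = 0.01366, so 1180 × 0.01366 = 16.12 mGy/h.
Stay time = 13.0 mGy ÷ 16.12 mGy/h = 0.8065 h = 48.39 min.

48.4 min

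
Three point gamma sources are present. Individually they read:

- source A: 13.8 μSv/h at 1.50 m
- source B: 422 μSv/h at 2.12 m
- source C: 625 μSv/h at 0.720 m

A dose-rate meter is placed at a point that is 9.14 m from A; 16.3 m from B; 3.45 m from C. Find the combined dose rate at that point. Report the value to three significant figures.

34.7 μSv/h

Each source contributes Iᵢ·(dᵢ/rᵢ)²; contributions add.
A: 13.8 × (1.50/9.14)² = 0.3717 μSv/h
B: 422 × (2.12/16.3)² = 7.139 μSv/h
C: 625 × (0.720/3.45)² = 27.22 μSv/h
Total = 0.3717 + 7.139 + 27.22 = 34.73 μSv/h.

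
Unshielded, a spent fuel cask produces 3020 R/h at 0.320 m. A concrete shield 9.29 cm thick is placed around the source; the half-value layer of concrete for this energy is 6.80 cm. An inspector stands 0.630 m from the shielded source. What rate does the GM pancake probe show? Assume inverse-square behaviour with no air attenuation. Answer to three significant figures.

Distance alone: (0.320/0.630)² = 0.2580, so 3020 × 0.2580 = 779.2 R/h.
Shield: 9.29/6.80 = 1.366 half-value layers → attenuation 2^(−1.366) = 0.3880.
Combined: 779.2 × 0.3880 = 302.3 R/h.

302 R/h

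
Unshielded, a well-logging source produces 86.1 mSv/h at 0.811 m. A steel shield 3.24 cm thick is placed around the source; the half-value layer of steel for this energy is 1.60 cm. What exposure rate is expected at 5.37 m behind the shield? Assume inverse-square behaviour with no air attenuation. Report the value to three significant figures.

0.483 mSv/h

Distance alone: (0.811/5.37)² = 0.02281, so 86.1 × 0.02281 = 1.964 mSv/h.
Shield: 3.24/1.60 = 2.025 half-value layers → attenuation 2^(−2.025) = 0.2457.
Combined: 1.964 × 0.2457 = 0.4826 mSv/h.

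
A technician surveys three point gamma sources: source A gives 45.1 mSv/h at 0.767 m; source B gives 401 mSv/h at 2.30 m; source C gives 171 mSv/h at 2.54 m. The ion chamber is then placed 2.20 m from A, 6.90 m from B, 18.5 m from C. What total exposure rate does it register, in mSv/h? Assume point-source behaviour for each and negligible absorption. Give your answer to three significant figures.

53.3 mSv/h

Each source contributes Iᵢ·(dᵢ/rᵢ)²; contributions add.
A: 45.1 × (0.767/2.20)² = 5.482 mSv/h
B: 401 × (2.30/6.90)² = 44.56 mSv/h
C: 171 × (2.54/18.5)² = 3.223 mSv/h
Total = 5.482 + 44.56 + 3.223 = 53.27 mSv/h.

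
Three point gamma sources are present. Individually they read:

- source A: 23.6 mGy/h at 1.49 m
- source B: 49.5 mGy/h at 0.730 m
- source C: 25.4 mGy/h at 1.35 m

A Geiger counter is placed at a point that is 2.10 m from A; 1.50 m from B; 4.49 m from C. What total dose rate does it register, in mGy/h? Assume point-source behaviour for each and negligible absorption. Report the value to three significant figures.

By superposition, sum each source's inverse-square contribution:
A: 23.6 × (1.49/2.10)² = 11.88 mGy/h
B: 49.5 × (0.730/1.50)² = 11.72 mGy/h
C: 25.4 × (1.35/4.49)² = 2.296 mGy/h
Total = 11.88 + 11.72 + 2.296 = 25.90 mGy/h.

25.9 mGy/h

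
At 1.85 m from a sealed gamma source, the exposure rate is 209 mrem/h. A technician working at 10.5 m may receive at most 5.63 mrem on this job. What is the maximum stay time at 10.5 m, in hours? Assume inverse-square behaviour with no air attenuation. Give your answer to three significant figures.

Applying the 1/r² law, rate at 10.5 m:
209 × (1.85/10.5)² = 209 × 0.03104 = 6.487 mrem/h.
Stay time = 5.63 mrem ÷ 6.487 mrem/h = 0.8679 h.

0.868 h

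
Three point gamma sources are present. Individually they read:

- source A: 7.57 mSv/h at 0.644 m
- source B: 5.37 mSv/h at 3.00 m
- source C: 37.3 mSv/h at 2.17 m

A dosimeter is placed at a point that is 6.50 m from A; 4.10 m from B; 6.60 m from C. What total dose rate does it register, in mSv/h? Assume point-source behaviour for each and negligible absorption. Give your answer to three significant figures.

6.98 mSv/h

By superposition, sum each source's inverse-square contribution:
A: 7.57 × (0.644/6.50)² = 0.07431 mSv/h
B: 5.37 × (3.00/4.10)² = 2.875 mSv/h
C: 37.3 × (2.17/6.60)² = 4.032 mSv/h
Total = 0.07431 + 2.875 + 4.032 = 6.981 mSv/h.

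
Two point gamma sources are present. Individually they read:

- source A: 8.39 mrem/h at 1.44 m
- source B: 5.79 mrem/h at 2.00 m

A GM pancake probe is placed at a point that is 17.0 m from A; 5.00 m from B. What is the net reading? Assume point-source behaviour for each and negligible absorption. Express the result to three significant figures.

Each source contributes Iᵢ·(dᵢ/rᵢ)²; contributions add.
A: 8.39 × (1.44/17.0)² = 0.06020 mrem/h
B: 5.79 × (2.00/5.00)² = 0.9264 mrem/h
Total = 0.06020 + 0.9264 = 0.9866 mrem/h.

0.987 mrem/h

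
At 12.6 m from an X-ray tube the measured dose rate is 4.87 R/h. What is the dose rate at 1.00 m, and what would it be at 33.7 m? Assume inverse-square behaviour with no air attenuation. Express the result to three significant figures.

773 R/h; 0.681 R/h

By the inverse-square law,
At 1.00 m: 4.87 × (12.6/1.00)² = 4.87 × 158.8 = 773.4 R/h
At 33.7 m: (1.00/33.7)² = 0.0008805, so 773.4 × 0.0008805 = 0.6810 R/h.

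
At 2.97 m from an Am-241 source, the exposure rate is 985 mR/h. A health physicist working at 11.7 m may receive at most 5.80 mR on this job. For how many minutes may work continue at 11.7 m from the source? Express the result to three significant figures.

Using I₁d₁² = I₂d₂², rate at 11.7 m:
(2.97/11.7)² = 0.06444, so 985 × 0.06444 = 63.47 mR/h.
Stay time = 5.80 mR ÷ 63.47 mR/h = 0.09138 h = 5.483 min.

5.48 min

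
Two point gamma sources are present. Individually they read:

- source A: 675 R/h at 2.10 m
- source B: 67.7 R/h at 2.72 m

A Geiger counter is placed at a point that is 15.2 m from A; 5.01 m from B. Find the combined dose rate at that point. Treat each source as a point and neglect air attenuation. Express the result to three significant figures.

By superposition, sum each source's inverse-square contribution:
A: 675 × (2.10/15.2)² = 12.88 R/h
B: 67.7 × (2.72/5.01)² = 19.95 R/h
Total = 12.88 + 19.95 = 32.83 R/h.

32.8 R/h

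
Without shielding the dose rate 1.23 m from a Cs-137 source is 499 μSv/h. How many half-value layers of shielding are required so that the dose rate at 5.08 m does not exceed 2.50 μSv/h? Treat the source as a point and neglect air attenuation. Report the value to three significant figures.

3.55 half-value layers

At 5.08 m, distance alone gives 499 × (1.23/5.08)² = 499 × 0.05862 = 29.25 μSv/h.
Further attenuation needed: 29.25/2.50 = 11.70.
n = log₂(11.70) = 3.548 half-value layers.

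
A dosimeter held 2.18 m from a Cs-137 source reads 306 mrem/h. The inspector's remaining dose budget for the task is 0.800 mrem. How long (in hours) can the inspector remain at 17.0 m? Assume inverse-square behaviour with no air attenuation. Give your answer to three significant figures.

0.159 h

Using I₁d₁² = I₂d₂², rate at 17.0 m:
306 × (2.18/17.0)² = 306 × 0.01644 = 5.031 mrem/h.
Stay time = 0.800 mrem ÷ 5.031 mrem/h = 0.1590 h.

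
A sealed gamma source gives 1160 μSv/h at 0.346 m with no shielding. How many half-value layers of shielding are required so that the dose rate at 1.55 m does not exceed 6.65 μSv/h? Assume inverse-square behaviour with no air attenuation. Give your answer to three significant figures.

At 1.55 m, distance alone gives 1160 × (0.346/1.55)² = 1160 × 0.04983 = 57.80 μSv/h.
Further attenuation needed: 57.80/6.65 = 8.692.
n = log₂(8.692) = 3.120 half-value layers.

3.12 half-value layers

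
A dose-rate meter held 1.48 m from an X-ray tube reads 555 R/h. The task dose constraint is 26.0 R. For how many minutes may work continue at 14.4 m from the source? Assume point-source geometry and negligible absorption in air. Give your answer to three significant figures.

Using I₁d₁² = I₂d₂², rate at 14.4 m:
555 × (1.48/14.4)² = 555 × 0.01056 = 5.861 R/h.
Stay time = 26.0 R ÷ 5.861 R/h = 4.436 h = 266.2 min.

266 min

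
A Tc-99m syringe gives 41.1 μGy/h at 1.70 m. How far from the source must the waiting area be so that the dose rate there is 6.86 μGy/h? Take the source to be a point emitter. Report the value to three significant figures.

4.16 m

Since intensity falls as 1/r², d₂ = d₁·√(I₁/I₂).
I₁/I₂ = 41.1/6.86 = 5.991, so d₂ = 1.70 × √5.991 = 4.161 m.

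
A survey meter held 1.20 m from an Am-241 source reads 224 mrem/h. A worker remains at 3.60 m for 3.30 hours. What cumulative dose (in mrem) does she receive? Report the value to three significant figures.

Using I₁d₁² = I₂d₂², rate at 3.60 m:
224 × (1.20/3.60)² = 224 × 0.1111 = 24.89 mrem/h.
Dose = rate × time = 24.89 mrem/h × 3.300 h = 82.14 mrem.

82.1 mrem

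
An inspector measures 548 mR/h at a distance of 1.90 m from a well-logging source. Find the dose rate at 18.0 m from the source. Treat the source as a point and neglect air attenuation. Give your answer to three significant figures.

6.11 mR/h

Intensity scales as (d₁/d₂)², so the rate at 18.0 m is
(1.90/18.0)² = 0.01114, so 548 × 0.01114 = 6.105 mR/h.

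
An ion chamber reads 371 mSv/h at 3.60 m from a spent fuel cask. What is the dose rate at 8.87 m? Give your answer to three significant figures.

By the inverse-square law, the rate at 8.87 m is
371 × (3.60/8.87)² = 371 × 0.1647 = 61.10 mSv/h.

61.1 mSv/h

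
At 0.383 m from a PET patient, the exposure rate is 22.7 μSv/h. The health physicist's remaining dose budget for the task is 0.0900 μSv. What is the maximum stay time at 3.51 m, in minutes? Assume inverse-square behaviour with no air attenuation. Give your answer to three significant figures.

By the inverse-square law, rate at 3.51 m:
22.7 × (0.383/3.51)² = 22.7 × 0.01191 = 0.2704 μSv/h.
Stay time = 0.0900 μSv ÷ 0.2704 μSv/h = 0.3328 h = 19.97 min.

20.0 min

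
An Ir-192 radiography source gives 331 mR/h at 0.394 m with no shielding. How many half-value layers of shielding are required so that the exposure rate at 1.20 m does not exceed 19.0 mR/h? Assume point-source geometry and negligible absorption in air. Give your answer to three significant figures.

At 1.20 m, distance alone gives (0.394/1.20)² = 0.1078, so 331 × 0.1078 = 35.68 mR/h.
Further attenuation needed: 35.68/19.0 = 1.878.
n = log₂(1.878) = 0.9092 half-value layers.

0.909 half-value layers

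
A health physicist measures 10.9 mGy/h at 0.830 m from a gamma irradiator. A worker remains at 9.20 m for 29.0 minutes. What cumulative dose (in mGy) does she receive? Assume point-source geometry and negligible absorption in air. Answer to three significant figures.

Intensity scales as (d₁/d₂)², so rate at 9.20 m:
(0.830/9.20)² = 0.008139, so 10.9 × 0.008139 = 0.08872 mGy/h.
Dose = rate × time = 0.08872 mGy/h × 0.4833 h = 0.04288 mGy.

0.0429 mGy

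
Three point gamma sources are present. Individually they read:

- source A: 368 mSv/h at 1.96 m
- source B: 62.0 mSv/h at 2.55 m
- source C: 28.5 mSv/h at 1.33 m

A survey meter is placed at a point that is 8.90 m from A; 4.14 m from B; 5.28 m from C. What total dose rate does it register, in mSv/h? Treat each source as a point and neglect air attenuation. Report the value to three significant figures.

Each source contributes Iᵢ·(dᵢ/rᵢ)²; contributions add.
A: 368 × (1.96/8.90)² = 17.85 mSv/h
B: 62.0 × (2.55/4.14)² = 23.52 mSv/h
C: 28.5 × (1.33/5.28)² = 1.808 mSv/h
Total = 17.85 + 23.52 + 1.808 = 43.18 mSv/h.

43.2 mSv/h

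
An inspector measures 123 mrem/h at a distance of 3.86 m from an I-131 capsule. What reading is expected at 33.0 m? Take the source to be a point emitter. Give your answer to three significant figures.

1.68 mrem/h

Applying the 1/r² law, the rate at 33.0 m is
(3.86/33.0)² = 0.01368, so 123 × 0.01368 = 1.683 mrem/h.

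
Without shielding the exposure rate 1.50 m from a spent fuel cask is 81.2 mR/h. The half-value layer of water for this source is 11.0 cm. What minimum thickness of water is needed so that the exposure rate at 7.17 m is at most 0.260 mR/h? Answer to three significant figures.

At 7.17 m, distance alone gives (1.50/7.17)² = 0.04377, so 81.2 × 0.04377 = 3.554 mR/h.
Further attenuation needed: 3.554/0.260 = 13.67.
n = log₂(13.67) = 3.773 half-value layers.
Thickness = 3.773 × 11.0 cm = 41.50 cm.

41.5 cm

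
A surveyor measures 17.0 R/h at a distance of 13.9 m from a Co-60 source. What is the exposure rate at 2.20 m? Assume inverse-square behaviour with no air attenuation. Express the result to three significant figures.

679 R/h

By the inverse-square law, the rate at 2.20 m is
17.0 × (13.9/2.20)² = 17.0 × 39.92 = 678.6 R/h.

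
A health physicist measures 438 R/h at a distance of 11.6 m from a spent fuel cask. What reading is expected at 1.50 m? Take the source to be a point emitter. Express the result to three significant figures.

26200 R/h

Since intensity falls as 1/r², the rate at 1.50 m is
438 × (11.6/1.50)² = 438 × 59.80 = 26190 R/h.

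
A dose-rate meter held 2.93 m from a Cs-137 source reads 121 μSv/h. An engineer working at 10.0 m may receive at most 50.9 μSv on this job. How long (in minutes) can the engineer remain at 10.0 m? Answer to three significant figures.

294 min

Using I₁d₁² = I₂d₂², rate at 10.0 m:
121 × (2.93/10.0)² = 121 × 0.08585 = 10.39 μSv/h.
Stay time = 50.9 μSv ÷ 10.39 μSv/h = 4.899 h = 293.9 min.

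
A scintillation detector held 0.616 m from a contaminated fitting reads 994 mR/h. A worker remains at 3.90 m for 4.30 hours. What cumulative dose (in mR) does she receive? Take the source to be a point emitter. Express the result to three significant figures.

By the inverse-square law, rate at 3.90 m:
(0.616/3.90)² = 0.02495, so 994 × 0.02495 = 24.80 mR/h.
Dose = rate × time = 24.80 mR/h × 4.300 h = 106.6 mR.

107 mR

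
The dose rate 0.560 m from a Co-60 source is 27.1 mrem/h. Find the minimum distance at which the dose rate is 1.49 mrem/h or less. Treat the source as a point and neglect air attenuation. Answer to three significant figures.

Applying the 1/r² law, d₂ = d₁·√(I₁/I₂).
I₁/I₂ = 27.1/1.49 = 18.19, so d₂ = 0.560 × √18.19 = 2.388 m.

2.39 m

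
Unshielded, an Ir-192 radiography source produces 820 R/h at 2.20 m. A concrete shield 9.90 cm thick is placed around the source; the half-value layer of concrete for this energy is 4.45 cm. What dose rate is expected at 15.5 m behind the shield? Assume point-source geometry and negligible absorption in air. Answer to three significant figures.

Distance alone: (2.20/15.5)² = 0.02015, so 820 × 0.02015 = 16.52 R/h.
Shield: 9.90/4.45 = 2.225 half-value layers → attenuation 2^(−2.225) = 0.2139.
Combined: 16.52 × 0.2139 = 3.534 R/h.

3.53 R/h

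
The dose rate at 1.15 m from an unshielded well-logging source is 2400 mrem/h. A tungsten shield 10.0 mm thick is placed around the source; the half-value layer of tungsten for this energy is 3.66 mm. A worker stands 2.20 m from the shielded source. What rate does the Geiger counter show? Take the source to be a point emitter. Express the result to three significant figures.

98.7 mrem/h

Distance alone: 2400 × (1.15/2.20)² = 2400 × 0.2732 = 655.7 mrem/h.
Shield: 10.0/3.66 = 2.732 half-value layers → attenuation 2^(−2.732) = 0.1505.
Combined: 655.7 × 0.1505 = 98.68 mrem/h.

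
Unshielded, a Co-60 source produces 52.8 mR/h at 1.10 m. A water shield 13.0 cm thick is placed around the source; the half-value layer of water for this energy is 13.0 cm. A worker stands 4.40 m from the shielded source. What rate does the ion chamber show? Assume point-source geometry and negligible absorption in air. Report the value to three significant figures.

Distance alone: 52.8 × (1.10/4.40)² = 52.8 × 0.06250 = 3.300 mR/h.
Shield: 13.0/13.0 = 1.000 half-value layers → attenuation 2^(−1.000) = 0.5000.
Combined: 3.300 × 0.5000 = 1.650 mR/h.

1.65 mR/h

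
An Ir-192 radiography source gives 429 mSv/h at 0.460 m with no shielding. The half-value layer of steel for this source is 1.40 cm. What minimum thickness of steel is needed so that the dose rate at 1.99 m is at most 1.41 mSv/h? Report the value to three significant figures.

5.63 cm

At 1.99 m, distance alone gives (0.460/1.99)² = 0.05343, so 429 × 0.05343 = 22.92 mSv/h.
Further attenuation needed: 22.92/1.41 = 16.26.
n = log₂(16.26) = 4.023 half-value layers.
Thickness = 4.023 × 1.40 cm = 5.632 cm.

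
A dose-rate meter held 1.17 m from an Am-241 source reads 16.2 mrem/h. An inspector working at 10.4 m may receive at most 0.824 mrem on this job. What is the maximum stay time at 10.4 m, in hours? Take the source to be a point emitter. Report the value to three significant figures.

4.02 h

By the inverse-square law, rate at 10.4 m:
16.2 × (1.17/10.4)² = 16.2 × 0.01266 = 0.2051 mrem/h.
Stay time = 0.824 mrem ÷ 0.2051 mrem/h = 4.018 h.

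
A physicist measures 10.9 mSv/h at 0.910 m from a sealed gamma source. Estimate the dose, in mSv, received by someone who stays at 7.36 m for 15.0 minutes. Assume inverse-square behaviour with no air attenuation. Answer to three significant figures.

Intensity scales as (d₁/d₂)², so rate at 7.36 m:
(0.910/7.36)² = 0.01529, so 10.9 × 0.01529 = 0.1667 mSv/h.
Dose = rate × time = 0.1667 mSv/h × 0.2500 h = 0.04167 mSv.

0.0417 mSv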